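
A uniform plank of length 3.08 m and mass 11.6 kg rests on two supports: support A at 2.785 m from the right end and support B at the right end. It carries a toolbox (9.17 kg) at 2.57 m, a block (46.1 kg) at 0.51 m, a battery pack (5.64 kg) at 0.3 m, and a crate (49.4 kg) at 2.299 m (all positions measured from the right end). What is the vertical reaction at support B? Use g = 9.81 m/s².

R_B ≈ 561 N

Taking torques about support A:
Beam weight: 11.6 × 9.81 = 113.8 N down at 1.54 m → arm 1.245 m, τ = 113.8 × 1.245 = 141.7 N·m clockwise.
Toolbox: 9.17 × 9.81 = 89.96 N down at 2.57 m → arm 0.215 m, τ = 89.96 × 0.215 = 19.34 N·m clockwise.
Block: 46.1 × 9.81 = 452.2 N down at 0.51 m → arm 2.275 m, τ = 452.2 × 2.275 = 1029 N·m clockwise.
Battery pack: 5.64 × 9.81 = 55.33 N down at 0.3 m → arm 2.485 m, τ = 55.33 × 2.485 = 137.5 N·m clockwise.
Crate: 49.4 × 9.81 = 484.6 N down at 2.299 m → arm 0.486 m, τ = 484.6 × 0.486 = 235.5 N·m clockwise.
Net load moment about support A = 1563 N·m clockwise.
Reaction R at support B is upward at 0 m, arm 2.785 m → moment R × 2.785 counterclockwise.
Balancing moments: R × 2.785 = 1563, giving R = 561 N.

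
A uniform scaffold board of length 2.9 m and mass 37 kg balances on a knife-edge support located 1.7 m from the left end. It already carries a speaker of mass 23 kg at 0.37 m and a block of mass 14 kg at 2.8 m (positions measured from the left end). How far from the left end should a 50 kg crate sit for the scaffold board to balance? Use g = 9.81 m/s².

Take moments about the knife-edge support (at 1.7 m from the left end).
Beam weight: 37 × 9.81 = 363 N down at 1.45 m → arm 0.25 m, τ = 363 × 0.25 = 90.75 N·m counterclockwise.
Speaker: 23 × 9.81 = 225.6 N down at 0.37 m → arm 1.33 m, τ = 225.6 × 1.33 = 300 N·m counterclockwise.
Block: 14 × 9.81 = 137.3 N down at 2.8 m → arm 1.1 m, τ = 137.3 × 1.1 = 151 N·m clockwise.
Net moment of existing loads = 239.8 N·m counterclockwise.
The crate weighs 50 × 9.81 = 490.5 N and must supply an equal clockwise moment, so its lever arm about the knife-edge support is 239.8 / 490.5 = 0.489 m.
That puts it at 1.7 + 0.489 = 2.19 m from the left end.

x ≈ 2.19 m from the left end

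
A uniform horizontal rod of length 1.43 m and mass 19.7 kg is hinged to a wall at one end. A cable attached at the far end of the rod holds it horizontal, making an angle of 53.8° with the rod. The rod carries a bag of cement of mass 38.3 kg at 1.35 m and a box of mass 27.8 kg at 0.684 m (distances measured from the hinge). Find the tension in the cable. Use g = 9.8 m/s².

T ≈ 720 N

Take moments about the hinge.
Beam weight: 19.7 × 9.8 = 193.1 N down at 0.715 m → arm 0.715 m, τ = 193.1 × 0.715 = 138.1 N·m clockwise.
Bag of cement: 38.3 × 9.8 = 375.3 N down at 1.35 m → arm 1.35 m, τ = 375.3 × 1.35 = 506.7 N·m clockwise.
Box: 27.8 × 9.8 = 272.4 N down at 0.684 m → arm 0.684 m, τ = 272.4 × 0.684 = 186.3 N·m clockwise.
Total clockwise load moment = 831.1 N·m.
The cable tension T acts at 1.43 m; only its component perpendicular to the rod, T sinθ, produces torque. sin 53.8° = 0.807.
Setting net torque to zero: T × 1.43 × 0.807 = 831.1 → T = 831.1 / 1.154 = 720 N.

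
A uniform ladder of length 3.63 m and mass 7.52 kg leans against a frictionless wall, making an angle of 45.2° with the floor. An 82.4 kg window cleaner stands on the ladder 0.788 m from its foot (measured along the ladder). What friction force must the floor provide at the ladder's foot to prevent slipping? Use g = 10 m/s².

f ≈ 215 N

Sum moments about the foot of the ladder (the floor normal and friction both act there and drop out).
Ladder weight 7.52×10 = 75.2 N acts at 1.815 m along the ladder; its horizontal arm is 1.815·cos45.2° = 1.279 m → τ = 96.18 N·m clockwise.
Window cleaner: 82.4×10 = 824 N at 0.788 m → arm 0.5553 m → τ = 457.6 N·m clockwise.
Wall normal N acts horizontally at the top; its moment arm is the height L sinθ = 3.63·sin45.2° = 2.576 m, counterclockwise.
Balancing moments: N × 2.576 = 553.8, giving N = 215 N.
ΣFx = 0: friction at the foot balances the wall's push, so f = N_wall = 215 N.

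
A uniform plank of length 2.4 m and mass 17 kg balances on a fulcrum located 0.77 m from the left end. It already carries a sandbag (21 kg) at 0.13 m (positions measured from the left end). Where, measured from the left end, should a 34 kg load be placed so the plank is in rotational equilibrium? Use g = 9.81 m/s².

Sum moments about the fulcrum (at 0.77 m from the left end) (the support reaction has zero arm there).
Beam weight: 17 × 9.81 = 166.8 N down at 1.2 m → arm 0.43 m, τ = 166.8 × 0.43 = 71.72 N·m clockwise.
Sandbag: 21 × 9.81 = 206 N down at 0.13 m → arm 0.64 m, τ = 206 × 0.64 = 131.8 N·m counterclockwise.
Net moment of existing loads = 60.08 N·m counterclockwise.
The load weighs 34 × 9.81 = 333.5 N and must supply an equal clockwise moment, so its lever arm about the fulcrum is 60.08 / 333.5 = 0.18 m.
That puts it at 0.77 + 0.18 = 0.95 m from the left end.

x ≈ 0.95 m from the left end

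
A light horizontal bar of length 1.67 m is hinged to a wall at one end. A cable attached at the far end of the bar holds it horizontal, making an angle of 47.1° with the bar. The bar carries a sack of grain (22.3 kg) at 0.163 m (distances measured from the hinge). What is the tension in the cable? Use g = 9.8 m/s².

T ≈ 29.1 N

Sum moments about the hinge (the unknown hinge reaction has zero arm there).
Sack of grain: 22.3 × 9.8 = 218.5 N down at 0.163 m → arm 0.163 m, τ = 218.5 × 0.163 = 35.62 N·m clockwise.
Total clockwise load moment = 35.62 N·m.
The cable tension T acts at 1.67 m; only its component perpendicular to the bar, T sinθ, produces torque. sin 47.1° = 0.7325.
Setting net torque to zero: T × 1.67 × 0.7325 = 35.62 → T = 35.62 / 1.223 = 29.1 N.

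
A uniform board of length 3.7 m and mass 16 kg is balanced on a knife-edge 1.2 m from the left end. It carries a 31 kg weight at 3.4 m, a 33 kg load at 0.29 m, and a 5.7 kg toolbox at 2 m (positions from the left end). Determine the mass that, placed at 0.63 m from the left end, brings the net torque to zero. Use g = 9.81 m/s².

Taking torques about the knife-edge (at 1.2 m from the left end):
Beam weight: 16 × 9.81 = 157 N down at 1.85 m → arm 0.65 m, τ = 157 × 0.65 = 102 N·m clockwise.
Weight: 31 × 9.81 = 304.1 N down at 3.4 m → arm 2.2 m, τ = 304.1 × 2.2 = 669 N·m clockwise.
Load: 33 × 9.81 = 323.7 N down at 0.29 m → arm 0.91 m, τ = 323.7 × 0.91 = 294.6 N·m counterclockwise.
Toolbox: 5.7 × 9.81 = 55.92 N down at 2 m → arm 0.8 m, τ = 55.92 × 0.8 = 44.74 N·m clockwise.
Net moment of known loads = 521.1 N·m clockwise.
An unknown mass m at 0.63 m has arm 0.57 m; its moment is m·g·0.57 counterclockwise.
Balancing moments: m × 9.81 × 0.57 = 521.1, giving m = 521.1 / (9.81 × 0.57) = 93.2 kg.

m ≈ 93.2 kg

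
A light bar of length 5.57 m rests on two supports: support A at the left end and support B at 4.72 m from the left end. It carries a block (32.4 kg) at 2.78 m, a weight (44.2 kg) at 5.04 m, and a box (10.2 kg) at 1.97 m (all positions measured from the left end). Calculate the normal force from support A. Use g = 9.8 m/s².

R_A ≈ 159 N

Choose support B as the axis so its reaction then has zero moment arm.
Block: 32.4 × 9.8 = 317.5 N down at 2.78 m → arm 1.94 m, τ = 317.5 × 1.94 = 615.9 N·m counterclockwise.
Weight: 44.2 × 9.8 = 433.2 N down at 5.04 m → arm 0.32 m, τ = 433.2 × 0.32 = 138.6 N·m clockwise.
Box: 10.2 × 9.8 = 99.96 N down at 1.97 m → arm 2.75 m, τ = 99.96 × 2.75 = 274.9 N·m counterclockwise.
Net load moment about support B = 752.2 N·m counterclockwise.
Reaction R at support A is upward at 0 m, arm 4.72 m → moment R × 4.72 clockwise.
Balancing moments: R × 4.72 = 752.2, giving R = 159 N.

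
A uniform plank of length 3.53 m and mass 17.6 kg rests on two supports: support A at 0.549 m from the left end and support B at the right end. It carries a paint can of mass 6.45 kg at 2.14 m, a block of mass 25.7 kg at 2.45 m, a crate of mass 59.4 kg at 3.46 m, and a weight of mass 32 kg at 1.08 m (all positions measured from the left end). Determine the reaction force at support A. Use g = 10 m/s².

R_A ≈ 504 N

About support B:
Beam weight: 17.6 × 10 = 176 N down at 1.765 m → arm 1.765 m, τ = 176 × 1.765 = 310.6 N·m counterclockwise.
Paint can: 6.45 × 10 = 64.5 N down at 2.14 m → arm 1.39 m, τ = 64.5 × 1.39 = 89.65 N·m counterclockwise.
Block: 25.7 × 10 = 257 N down at 2.45 m → arm 1.08 m, τ = 257 × 1.08 = 277.6 N·m counterclockwise.
Crate: 59.4 × 10 = 594 N down at 3.46 m → arm 0.07 m, τ = 594 × 0.07 = 41.58 N·m counterclockwise.
Weight: 32 × 10 = 320 N down at 1.08 m → arm 2.45 m, τ = 320 × 2.45 = 784 N·m counterclockwise.
Net load moment about support B = 1503 N·m counterclockwise.
Reaction R at support A is upward at 0.549 m, arm 2.981 m → moment R × 2.981 clockwise.
Στ = 0 ⇒ R × 2.981 = 1503 ⇒ R = 504 N.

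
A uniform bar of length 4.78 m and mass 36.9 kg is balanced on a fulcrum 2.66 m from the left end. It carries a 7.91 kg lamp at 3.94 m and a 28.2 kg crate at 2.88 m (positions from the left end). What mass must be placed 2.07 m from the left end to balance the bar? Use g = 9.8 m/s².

m ≈ 10.8 kg

About the fulcrum (at 2.66 m from the left end):
Beam weight: 36.9 × 9.8 = 361.6 N down at 2.39 m → arm 0.27 m, τ = 361.6 × 0.27 = 97.63 N·m counterclockwise.
Lamp: 7.91 × 9.8 = 77.52 N down at 3.94 m → arm 1.28 m, τ = 77.52 × 1.28 = 99.23 N·m clockwise.
Crate: 28.2 × 9.8 = 276.4 N down at 2.88 m → arm 0.22 m, τ = 276.4 × 0.22 = 60.81 N·m clockwise.
Net moment of known loads = 62.41 N·m clockwise.
An unknown mass m at 2.07 m has arm 0.59 m; its moment is m·g·0.59 counterclockwise.
Στ = 0 ⇒ m × 9.8 × 0.59 = 62.41 ⇒ m = 62.41 / (9.8 × 0.59) = 10.8 kg.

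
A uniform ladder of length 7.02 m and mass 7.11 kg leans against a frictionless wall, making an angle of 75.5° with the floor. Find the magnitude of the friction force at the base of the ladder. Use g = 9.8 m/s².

Take moments about the foot of the ladder.
Ladder weight 7.11×9.8 = 69.68 N acts at 3.51 m along the ladder; its horizontal arm is 3.51·cos75.5° = 0.8788 m → τ = 61.23 N·m clockwise.
Wall normal N acts horizontally at the top; its moment arm is the height L sinθ = 7.02·sin75.5° = 6.796 m, counterclockwise.
For rotational equilibrium, N × 6.796 = 61.23, so N = 9.01 N.
ΣFx = 0: friction at the foot balances the wall's push, so f = N_wall = 9.01 N.

f ≈ 9.01 N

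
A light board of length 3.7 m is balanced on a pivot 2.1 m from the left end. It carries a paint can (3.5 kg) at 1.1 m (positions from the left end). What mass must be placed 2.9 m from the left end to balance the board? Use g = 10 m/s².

m ≈ 4.38 kg

Choose the pivot (at 2.1 m from the left end) as the axis so the support reaction has zero arm there.
Paint can: 3.5 × 10 = 35 N down at 1.1 m → arm 1 m, τ = 35 × 1 = 35 N·m counterclockwise.
Net moment of known loads = 35 N·m counterclockwise.
An unknown mass m at 2.9 m has arm 0.8 m; its moment is m·g·0.8 clockwise.
Setting net torque to zero: m × 10 × 0.8 = 35 → m = 35 / (10 × 0.8) = 4.38 kg.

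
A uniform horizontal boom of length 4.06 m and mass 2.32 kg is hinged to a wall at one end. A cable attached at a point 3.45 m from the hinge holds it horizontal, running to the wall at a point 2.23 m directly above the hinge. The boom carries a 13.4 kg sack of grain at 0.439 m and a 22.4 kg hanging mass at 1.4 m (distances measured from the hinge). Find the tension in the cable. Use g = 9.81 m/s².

T ≈ 220 N

Sum moments about the hinge (the unknown hinge reaction has zero arm there).
Beam weight: 2.32 × 9.81 = 22.76 N down at 2.03 m → arm 2.03 m, τ = 22.76 × 2.03 = 46.2 N·m clockwise.
Sack of grain: 13.4 × 9.81 = 131.5 N down at 0.439 m → arm 0.439 m, τ = 131.5 × 0.439 = 57.73 N·m clockwise.
Hanging mass: 22.4 × 9.81 = 219.7 N down at 1.4 m → arm 1.4 m, τ = 219.7 × 1.4 = 307.6 N·m clockwise.
Total clockwise load moment = 411.5 N·m.
The cable tension T acts at 3.45 m; only its component perpendicular to the boom, T sinθ, produces torque. sinθ = h/√(h²+d²) = 2.23/√(2.23²+3.45²) = 0.5428.
For rotational equilibrium, T × 3.45 × 0.5428 = 411.5, so T = 411.5 / 1.873 = 220 N.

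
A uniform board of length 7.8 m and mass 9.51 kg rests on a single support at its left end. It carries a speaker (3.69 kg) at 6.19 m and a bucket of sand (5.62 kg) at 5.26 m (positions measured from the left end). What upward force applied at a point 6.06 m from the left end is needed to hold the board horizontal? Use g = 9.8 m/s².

F ≈ 145 N

Choose the left end as the axis so the unknown pivot reaction has zero arm there.
Beam weight: 9.51 × 9.8 = 93.2 N down at 3.9 m → arm 3.9 m, τ = 93.2 × 3.9 = 363.5 N·m clockwise.
Speaker: 3.69 × 9.8 = 36.16 N down at 6.19 m → arm 6.19 m, τ = 36.16 × 6.19 = 223.8 N·m clockwise.
Bucket of sand: 5.62 × 9.8 = 55.08 N down at 5.26 m → arm 5.26 m, τ = 55.08 × 5.26 = 289.7 N·m clockwise.
Net moment of the loads = 877 N·m clockwise.
The upward force F acts at a point 6.06 m from the left end, arm 6.06 m, giving F × 6.06 counterclockwise.
Balancing moments: F × 6.06 = 877, giving F = 877 / 6.06 = 145 N.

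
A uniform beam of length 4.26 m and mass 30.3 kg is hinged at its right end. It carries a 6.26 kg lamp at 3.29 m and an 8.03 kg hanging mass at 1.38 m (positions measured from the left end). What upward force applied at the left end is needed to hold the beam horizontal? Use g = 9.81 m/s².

F ≈ 216 N

Sum moments about the right end (the unknown pivot reaction has zero arm there).
Beam weight: 30.3 × 9.81 = 297.2 N down at 2.13 m → arm 2.13 m, τ = 297.2 × 2.13 = 633 N·m counterclockwise.
Lamp: 6.26 × 9.81 = 61.41 N down at 3.29 m → arm 0.97 m, τ = 61.41 × 0.97 = 59.57 N·m counterclockwise.
Hanging mass: 8.03 × 9.81 = 78.77 N down at 1.38 m → arm 2.88 m, τ = 78.77 × 2.88 = 226.9 N·m counterclockwise.
Net moment of the loads = 919.5 N·m counterclockwise.
The upward force F acts at the left end, arm 4.26 m, giving F × 4.26 clockwise.
Balancing moments: F × 4.26 = 919.5, giving F = 919.5 / 4.26 = 216 N.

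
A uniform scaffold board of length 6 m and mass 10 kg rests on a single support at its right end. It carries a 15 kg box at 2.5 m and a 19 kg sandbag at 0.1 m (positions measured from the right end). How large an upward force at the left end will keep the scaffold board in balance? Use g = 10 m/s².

Choose the right end as the axis so the unknown pivot reaction has zero arm there.
Beam weight: 10 × 10 = 100 N down at 3 m → arm 3 m, τ = 100 × 3 = 300 N·m counterclockwise.
Box: 15 × 10 = 150 N down at 2.5 m → arm 2.5 m, τ = 150 × 2.5 = 375 N·m counterclockwise.
Sandbag: 19 × 10 = 190 N down at 0.1 m → arm 0.1 m, τ = 190 × 0.1 = 19 N·m counterclockwise.
Net moment of the loads = 694 N·m counterclockwise.
The upward force F acts at the left end, arm 6 m, giving F × 6 clockwise.
For rotational equilibrium, F × 6 = 694, so F = 694 / 6 = 116 N.

F ≈ 116 N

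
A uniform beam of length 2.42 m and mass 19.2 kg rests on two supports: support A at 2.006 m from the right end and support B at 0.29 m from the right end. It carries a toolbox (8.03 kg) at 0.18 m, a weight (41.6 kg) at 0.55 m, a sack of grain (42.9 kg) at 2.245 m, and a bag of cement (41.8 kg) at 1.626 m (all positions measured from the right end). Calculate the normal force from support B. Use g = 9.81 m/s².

About support A:
Beam weight: 19.2 × 9.81 = 188.4 N down at 1.21 m → arm 0.796 m, τ = 188.4 × 0.796 = 150 N·m clockwise.
Toolbox: 8.03 × 9.81 = 78.77 N down at 0.18 m → arm 1.826 m, τ = 78.77 × 1.826 = 143.8 N·m clockwise.
Weight: 41.6 × 9.81 = 408.1 N down at 0.55 m → arm 1.456 m, τ = 408.1 × 1.456 = 594.2 N·m clockwise.
Sack of grain: 42.9 × 9.81 = 420.8 N down at 2.245 m → arm 0.239 m, τ = 420.8 × 0.239 = 100.6 N·m counterclockwise.
Bag of cement: 41.8 × 9.81 = 410.1 N down at 1.626 m → arm 0.38 m, τ = 410.1 × 0.38 = 155.8 N·m clockwise.
Net load moment about support A = 943.2 N·m clockwise.
Reaction R at support B is upward at 0.29 m, arm 1.716 m → moment R × 1.716 counterclockwise.
Setting net torque to zero: R × 1.716 = 943.2 → R = 550 N.

R_B ≈ 550 N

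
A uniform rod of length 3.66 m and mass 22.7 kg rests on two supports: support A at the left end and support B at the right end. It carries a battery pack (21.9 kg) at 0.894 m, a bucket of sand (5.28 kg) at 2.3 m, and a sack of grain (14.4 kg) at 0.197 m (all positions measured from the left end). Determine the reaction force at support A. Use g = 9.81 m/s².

R_A ≈ 427 N

Choose support B as the axis so its reaction then has zero moment arm.
Beam weight: 22.7 × 9.81 = 222.7 N down at 1.83 m → arm 1.83 m, τ = 222.7 × 1.83 = 407.5 N·m counterclockwise.
Battery pack: 21.9 × 9.81 = 214.8 N down at 0.894 m → arm 2.766 m, τ = 214.8 × 2.766 = 594.1 N·m counterclockwise.
Bucket of sand: 5.28 × 9.81 = 51.8 N down at 2.3 m → arm 1.36 m, τ = 51.8 × 1.36 = 70.45 N·m counterclockwise.
Sack of grain: 14.4 × 9.81 = 141.3 N down at 0.197 m → arm 3.463 m, τ = 141.3 × 3.463 = 489.3 N·m counterclockwise.
Net load moment about support B = 1561 N·m counterclockwise.
Reaction R at support A is upward at 0 m, arm 3.66 m → moment R × 3.66 clockwise.
For rotational equilibrium, R × 3.66 = 1561, so R = 427 N.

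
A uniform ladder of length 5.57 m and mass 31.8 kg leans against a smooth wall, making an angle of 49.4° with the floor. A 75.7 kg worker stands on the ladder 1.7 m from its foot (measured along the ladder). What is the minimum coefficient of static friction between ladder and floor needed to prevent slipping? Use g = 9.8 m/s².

μ_min ≈ 0.311

Choose the foot of the ladder as the axis so the floor normal and friction both act there and drop out.
Ladder weight 31.8×9.8 = 311.6 N acts at 2.785 m along the ladder; its horizontal arm is 2.785·cos49.4° = 1.812 m → τ = 564.6 N·m clockwise.
Worker: 75.7×9.8 = 741.9 N at 1.7 m → arm 1.106 m → τ = 820.5 N·m clockwise.
Wall normal N acts horizontally at the top; its moment arm is the height L sinθ = 5.57·sin49.4° = 4.229 m, counterclockwise.
Setting net torque to zero: N × 4.229 = 1385 → N = 327.5 N.
ΣFx = 0 ⇒ f = N_wall = 327.5 N. ΣFy = 0 ⇒ N_floor = 1054 N.
μ_min = f / N_floor = 327.5 / 1054 = 0.311.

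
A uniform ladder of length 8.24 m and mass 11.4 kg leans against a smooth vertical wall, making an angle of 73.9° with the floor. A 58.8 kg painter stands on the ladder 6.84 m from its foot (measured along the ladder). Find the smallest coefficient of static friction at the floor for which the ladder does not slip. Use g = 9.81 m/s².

μ_min ≈ 0.224

Take moments about the foot of the ladder.
Ladder weight 11.4×9.81 = 111.8 N acts at 4.12 m along the ladder; its horizontal arm is 4.12·cos73.9° = 1.143 m → τ = 127.8 N·m clockwise.
Painter: 58.8×9.81 = 576.8 N at 6.84 m → arm 1.897 m → τ = 1094 N·m clockwise.
Wall normal N acts horizontally at the top; its moment arm is the height L sinθ = 8.24·sin73.9° = 7.917 m, counterclockwise.
Balancing moments: N × 7.917 = 1222, giving N = 154.4 N.
ΣFx = 0 ⇒ f = N_wall = 154.4 N. ΣFy = 0 ⇒ N_floor = 688.6 N.
μ_min = f / N_floor = 154.4 / 688.6 = 0.224.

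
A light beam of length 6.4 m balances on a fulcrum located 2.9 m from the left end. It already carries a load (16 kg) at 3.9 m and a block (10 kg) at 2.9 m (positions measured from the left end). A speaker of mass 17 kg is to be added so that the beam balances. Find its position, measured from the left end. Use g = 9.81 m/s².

x ≈ 1.96 m from the left end

Choose the fulcrum (at 2.9 m from the left end) as the axis so the support reaction has zero arm there.
Load: 16 × 9.81 = 157 N down at 3.9 m → arm 1 m, τ = 157 × 1 = 157 N·m clockwise.
Block: acts at the fulcrum, moment arm 0 → no torque.
Net moment of existing loads = 157 N·m clockwise.
The speaker weighs 17 × 9.81 = 166.8 N and must supply an equal counterclockwise moment, so its lever arm about the fulcrum is 157 / 166.8 = 0.941 m.
That puts it at 2.9 − 0.941 = 1.96 m from the left end.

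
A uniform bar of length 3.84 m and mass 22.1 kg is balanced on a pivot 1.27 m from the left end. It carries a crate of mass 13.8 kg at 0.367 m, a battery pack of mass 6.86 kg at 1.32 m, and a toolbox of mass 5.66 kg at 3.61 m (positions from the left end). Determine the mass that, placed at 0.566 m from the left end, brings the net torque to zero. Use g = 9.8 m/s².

m ≈ 22 kg

Take moments about the pivot (at 1.27 m from the left end).
Beam weight: 22.1 × 9.8 = 216.6 N down at 1.92 m → arm 0.65 m, τ = 216.6 × 0.65 = 140.8 N·m clockwise.
Crate: 13.8 × 9.8 = 135.2 N down at 0.367 m → arm 0.903 m, τ = 135.2 × 0.903 = 122.1 N·m counterclockwise.
Battery pack: 6.86 × 9.8 = 67.23 N down at 1.32 m → arm 0.05 m, τ = 67.23 × 0.05 = 3.362 N·m clockwise.
Toolbox: 5.66 × 9.8 = 55.47 N down at 3.61 m → arm 2.34 m, τ = 55.47 × 2.34 = 129.8 N·m clockwise.
Net moment of known loads = 151.9 N·m clockwise.
An unknown mass m at 0.566 m has arm 0.704 m; its moment is m·g·0.704 counterclockwise.
Setting net torque to zero: m × 9.8 × 0.704 = 151.9 → m = 151.9 / (9.8 × 0.704) = 22 kg.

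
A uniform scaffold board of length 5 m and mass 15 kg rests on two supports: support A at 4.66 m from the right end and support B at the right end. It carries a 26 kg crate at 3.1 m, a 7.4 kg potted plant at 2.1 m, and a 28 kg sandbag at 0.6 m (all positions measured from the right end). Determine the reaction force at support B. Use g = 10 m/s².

R_B ≈ 441 N

Sum moments about support A (its reaction then has zero moment arm).
Beam weight: 15 × 10 = 150 N down at 2.5 m → arm 2.16 m, τ = 150 × 2.16 = 324 N·m clockwise.
Crate: 26 × 10 = 260 N down at 3.1 m → arm 1.56 m, τ = 260 × 1.56 = 405.6 N·m clockwise.
Potted plant: 7.4 × 10 = 74 N down at 2.1 m → arm 2.56 m, τ = 74 × 2.56 = 189.4 N·m clockwise.
Sandbag: 28 × 10 = 280 N down at 0.6 m → arm 4.06 m, τ = 280 × 4.06 = 1137 N·m clockwise.
Net load moment about support A = 2056 N·m clockwise.
Reaction R at support B is upward at 0 m, arm 4.66 m → moment R × 4.66 counterclockwise.
Balancing moments: R × 4.66 = 2056, giving R = 441 N.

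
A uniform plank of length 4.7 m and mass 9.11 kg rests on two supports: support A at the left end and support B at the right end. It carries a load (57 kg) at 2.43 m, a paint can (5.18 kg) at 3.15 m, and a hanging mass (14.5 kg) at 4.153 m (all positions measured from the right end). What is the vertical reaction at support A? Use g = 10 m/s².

R_A ≈ 503 N

About support B:
Beam weight: 9.11 × 10 = 91.1 N down at 2.35 m → arm 2.35 m, τ = 91.1 × 2.35 = 214.1 N·m counterclockwise.
Load: 57 × 10 = 570 N down at 2.43 m → arm 2.43 m, τ = 570 × 2.43 = 1385 N·m counterclockwise.
Paint can: 5.18 × 10 = 51.8 N down at 3.15 m → arm 3.15 m, τ = 51.8 × 3.15 = 163.2 N·m counterclockwise.
Hanging mass: 14.5 × 10 = 145 N down at 4.153 m → arm 4.153 m, τ = 145 × 4.153 = 602.2 N·m counterclockwise.
Net load moment about support B = 2364 N·m counterclockwise.
Reaction R at support A is upward at 4.7 m, arm 4.7 m → moment R × 4.7 clockwise.
Στ = 0 ⇒ R × 4.7 = 2364 ⇒ R = 503 N.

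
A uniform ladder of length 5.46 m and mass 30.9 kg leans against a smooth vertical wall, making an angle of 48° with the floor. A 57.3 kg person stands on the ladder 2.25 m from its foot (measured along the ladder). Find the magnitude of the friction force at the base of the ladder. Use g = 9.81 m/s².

f ≈ 345 N

Choose the foot of the ladder as the axis so the floor normal and friction both act there and drop out.
Ladder weight 30.9×9.81 = 303.1 N acts at 2.73 m along the ladder; its horizontal arm is 2.73·cos48° = 1.827 m → τ = 553.8 N·m clockwise.
Person: 57.3×9.81 = 562.1 N at 2.25 m → arm 1.506 m → τ = 846.5 N·m clockwise.
Wall normal N acts horizontally at the top; its moment arm is the height L sinθ = 5.46·sin48° = 4.058 m, counterclockwise.
Στ = 0 ⇒ N × 4.058 = 1400 ⇒ N = 345 N.
ΣFx = 0: friction at the foot balances the wall's push, so f = N_wall = 345 N.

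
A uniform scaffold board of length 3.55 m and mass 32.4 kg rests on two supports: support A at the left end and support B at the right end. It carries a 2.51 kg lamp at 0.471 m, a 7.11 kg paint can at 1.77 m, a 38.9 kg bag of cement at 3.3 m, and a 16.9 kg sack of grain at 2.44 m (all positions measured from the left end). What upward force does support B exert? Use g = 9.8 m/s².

Take moments about support A.
Beam weight: 32.4 × 9.8 = 317.5 N down at 1.775 m → arm 1.775 m, τ = 317.5 × 1.775 = 563.6 N·m clockwise.
Lamp: 2.51 × 9.8 = 24.6 N down at 0.471 m → arm 0.471 m, τ = 24.6 × 0.471 = 11.59 N·m clockwise.
Paint can: 7.11 × 9.8 = 69.68 N down at 1.77 m → arm 1.77 m, τ = 69.68 × 1.77 = 123.3 N·m clockwise.
Bag of cement: 38.9 × 9.8 = 381.2 N down at 3.3 m → arm 3.3 m, τ = 381.2 × 3.3 = 1258 N·m clockwise.
Sack of grain: 16.9 × 9.8 = 165.6 N down at 2.44 m → arm 2.44 m, τ = 165.6 × 2.44 = 404.1 N·m clockwise.
Net load moment about support A = 2361 N·m clockwise.
Reaction R at support B is upward at 3.55 m, arm 3.55 m → moment R × 3.55 counterclockwise.
Balancing moments: R × 3.55 = 2361, giving R = 665 N.

R_B ≈ 665 N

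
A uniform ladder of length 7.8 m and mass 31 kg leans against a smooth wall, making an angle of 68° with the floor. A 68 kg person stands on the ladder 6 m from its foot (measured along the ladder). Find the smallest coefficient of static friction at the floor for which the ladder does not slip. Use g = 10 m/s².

μ_min ≈ 0.277

Take moments about the foot of the ladder.
Ladder weight 31×10 = 310 N acts at 3.9 m along the ladder; its horizontal arm is 3.9·cos68° = 1.461 m → τ = 452.9 N·m clockwise.
Person: 68×10 = 680 N at 6 m → arm 2.248 m → τ = 1529 N·m clockwise.
Wall normal N acts horizontally at the top; its moment arm is the height L sinθ = 7.8·sin68° = 7.232 m, counterclockwise.
For rotational equilibrium, N × 7.232 = 1982, so N = 274.1 N.
ΣFx = 0 ⇒ f = N_wall = 274.1 N. ΣFy = 0 ⇒ N_floor = 990 N.
μ_min = f / N_floor = 274.1 / 990 = 0.277.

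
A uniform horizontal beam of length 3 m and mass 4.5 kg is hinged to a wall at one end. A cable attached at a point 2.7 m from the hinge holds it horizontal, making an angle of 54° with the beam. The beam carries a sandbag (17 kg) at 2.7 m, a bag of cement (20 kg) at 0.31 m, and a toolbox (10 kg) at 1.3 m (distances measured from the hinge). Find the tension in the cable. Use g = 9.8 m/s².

T ≈ 322 N

Sum moments about the hinge (the unknown hinge reaction has zero arm there).
Beam weight: 4.5 × 9.8 = 44.1 N down at 1.5 m → arm 1.5 m, τ = 44.1 × 1.5 = 66.15 N·m clockwise.
Sandbag: 17 × 9.8 = 166.6 N down at 2.7 m → arm 2.7 m, τ = 166.6 × 2.7 = 449.8 N·m clockwise.
Bag of cement: 20 × 9.8 = 196 N down at 0.31 m → arm 0.31 m, τ = 196 × 0.31 = 60.76 N·m clockwise.
Toolbox: 10 × 9.8 = 98 N down at 1.3 m → arm 1.3 m, τ = 98 × 1.3 = 127.4 N·m clockwise.
Total clockwise load moment = 704.1 N·m.
The cable tension T acts at 2.7 m; only its component perpendicular to the beam, T sinθ, produces torque. sin 54° = 0.809.
Στ = 0 ⇒ T × 2.7 × 0.809 = 704.1 ⇒ T = 704.1 / 2.184 = 322 N.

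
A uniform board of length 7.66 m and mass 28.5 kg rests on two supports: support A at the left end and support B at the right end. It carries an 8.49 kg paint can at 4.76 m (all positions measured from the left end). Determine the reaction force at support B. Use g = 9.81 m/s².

About support A:
Beam weight: 28.5 × 9.81 = 279.6 N down at 3.83 m → arm 3.83 m, τ = 279.6 × 3.83 = 1071 N·m clockwise.
Paint can: 8.49 × 9.81 = 83.29 N down at 4.76 m → arm 4.76 m, τ = 83.29 × 4.76 = 396.5 N·m clockwise.
Net load moment about support A = 1468 N·m clockwise.
Reaction R at support B is upward at 7.66 m, arm 7.66 m → moment R × 7.66 counterclockwise.
Balancing moments: R × 7.66 = 1468, giving R = 192 N.

R_B ≈ 192 N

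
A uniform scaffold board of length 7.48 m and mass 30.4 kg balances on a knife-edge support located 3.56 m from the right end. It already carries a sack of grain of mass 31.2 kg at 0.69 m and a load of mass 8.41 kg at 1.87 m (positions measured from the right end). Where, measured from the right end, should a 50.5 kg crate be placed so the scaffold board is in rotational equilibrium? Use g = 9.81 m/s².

Taking torques about the knife-edge support (at 3.56 m from the right end):
Beam weight: 30.4 × 9.81 = 298.2 N down at 3.74 m → arm 0.18 m, τ = 298.2 × 0.18 = 53.68 N·m counterclockwise.
Sack of grain: 31.2 × 9.81 = 306.1 N down at 0.69 m → arm 2.87 m, τ = 306.1 × 2.87 = 878.5 N·m clockwise.
Load: 8.41 × 9.81 = 82.5 N down at 1.87 m → arm 1.69 m, τ = 82.5 × 1.69 = 139.4 N·m clockwise.
Net moment of existing loads = 964.2 N·m clockwise.
The crate weighs 50.5 × 9.81 = 495.4 N and must supply an equal counterclockwise moment, so its lever arm about the knife-edge support is 964.2 / 495.4 = 1.95 m.
That puts it at 3.56 + 1.95 = 5.51 m from the right end.

x ≈ 5.51 m from the right end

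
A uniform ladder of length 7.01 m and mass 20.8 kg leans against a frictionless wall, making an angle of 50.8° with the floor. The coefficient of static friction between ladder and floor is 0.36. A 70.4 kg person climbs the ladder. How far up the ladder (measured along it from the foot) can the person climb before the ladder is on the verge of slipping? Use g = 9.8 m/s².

Choose the foot of the ladder as the axis so the floor normal and friction both act there and drop out.
Ladder weight 20.8×9.8 = 203.8 N acts at 3.505 m along the ladder; its horizontal arm is 3.505·cos50.8° = 2.215 m → τ = 451.4 N·m clockwise.
Person weight 70.4×9.8 = 689.9 N at distance d → arm d·cos50.8° → τ = 689.9·d·0.632 clockwise.
Wall normal N at the top has arm L sinθ = 5.432 m counterclockwise, so Στ = 0 gives N·5.432 = 451.4 + 436·d.
ΣFy = 0 ⇒ N_floor = 893.7 N, so the maximum friction is μ_s·N_floor = 0.36×893.7 = 321.7 N. ΣFx = 0 ⇒ N_wall = f, so at the slipping point N = 321.7 N.
Substituting: 321.7×5.432 = 451.4 + 436·d ⇒ d = (1747 − 451.4) / 436 = 2.97 m.

d ≈ 2.97 m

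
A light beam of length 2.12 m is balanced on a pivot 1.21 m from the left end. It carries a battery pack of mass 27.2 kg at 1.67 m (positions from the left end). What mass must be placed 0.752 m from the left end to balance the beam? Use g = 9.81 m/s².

Sum moments about the pivot (at 1.21 m from the left end) (the support reaction has zero arm there).
Battery pack: 27.2 × 9.81 = 266.8 N down at 1.67 m → arm 0.46 m, τ = 266.8 × 0.46 = 122.7 N·m clockwise.
Net moment of known loads = 122.7 N·m clockwise.
An unknown mass m at 0.752 m has arm 0.458 m; its moment is m·g·0.458 counterclockwise.
For rotational equilibrium, m × 9.81 × 0.458 = 122.7, so m = 122.7 / (9.81 × 0.458) = 27.3 kg.

m ≈ 27.3 kg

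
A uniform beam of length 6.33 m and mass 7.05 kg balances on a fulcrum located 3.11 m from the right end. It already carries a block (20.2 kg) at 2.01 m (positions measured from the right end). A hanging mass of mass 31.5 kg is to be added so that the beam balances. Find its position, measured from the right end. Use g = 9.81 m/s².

About the fulcrum (at 3.11 m from the right end):
Beam weight: 7.05 × 9.81 = 69.16 N down at 3.165 m → arm 0.055 m, τ = 69.16 × 0.055 = 3.804 N·m counterclockwise.
Block: 20.2 × 9.81 = 198.2 N down at 2.01 m → arm 1.1 m, τ = 198.2 × 1.1 = 218 N·m clockwise.
Net moment of existing loads = 214.2 N·m clockwise.
The hanging mass weighs 31.5 × 9.81 = 309 N and must supply an equal counterclockwise moment, so its lever arm about the fulcrum is 214.2 / 309 = 0.693 m.
That puts it at 3.11 + 0.693 = 3.8 m from the right end.

x ≈ 3.8 m from the right end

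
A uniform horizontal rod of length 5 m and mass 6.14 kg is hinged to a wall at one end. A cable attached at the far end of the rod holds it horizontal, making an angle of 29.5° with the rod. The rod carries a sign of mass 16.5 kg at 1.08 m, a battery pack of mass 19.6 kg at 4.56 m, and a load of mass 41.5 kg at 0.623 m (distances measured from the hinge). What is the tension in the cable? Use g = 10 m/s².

T ≈ 603 N

Choose the hinge as the axis so the unknown hinge reaction has zero arm there.
Beam weight: 6.14 × 10 = 61.4 N down at 2.5 m → arm 2.5 m, τ = 61.4 × 2.5 = 153.5 N·m clockwise.
Sign: 16.5 × 10 = 165 N down at 1.08 m → arm 1.08 m, τ = 165 × 1.08 = 178.2 N·m clockwise.
Battery pack: 19.6 × 10 = 196 N down at 4.56 m → arm 4.56 m, τ = 196 × 4.56 = 893.8 N·m clockwise.
Load: 41.5 × 10 = 415 N down at 0.623 m → arm 0.623 m, τ = 415 × 0.623 = 258.5 N·m clockwise.
Total clockwise load moment = 1484 N·m.
The cable tension T acts at 5 m; only its component perpendicular to the rod, T sinθ, produces torque. sin 29.5° = 0.4924.
Στ = 0 ⇒ T × 5 × 0.4924 = 1484 ⇒ T = 1484 / 2.462 = 603 N.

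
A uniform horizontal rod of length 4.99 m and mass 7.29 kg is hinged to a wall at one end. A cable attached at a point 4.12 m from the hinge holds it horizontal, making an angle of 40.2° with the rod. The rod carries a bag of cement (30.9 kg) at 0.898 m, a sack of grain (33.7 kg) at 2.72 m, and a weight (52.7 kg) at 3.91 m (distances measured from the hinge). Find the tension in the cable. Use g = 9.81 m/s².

Sum moments about the hinge (the unknown hinge reaction has zero arm there).
Beam weight: 7.29 × 9.81 = 71.51 N down at 2.495 m → arm 2.495 m, τ = 71.51 × 2.495 = 178.4 N·m clockwise.
Bag of cement: 30.9 × 9.81 = 303.1 N down at 0.898 m → arm 0.898 m, τ = 303.1 × 0.898 = 272.2 N·m clockwise.
Sack of grain: 33.7 × 9.81 = 330.6 N down at 2.72 m → arm 2.72 m, τ = 330.6 × 2.72 = 899.2 N·m clockwise.
Weight: 52.7 × 9.81 = 517 N down at 3.91 m → arm 3.91 m, τ = 517 × 3.91 = 2021 N·m clockwise.
Total clockwise load moment = 3371 N·m.
The cable tension T acts at 4.12 m; only its component perpendicular to the rod, T sinθ, produces torque. sin 40.2° = 0.6455.
For rotational equilibrium, T × 4.12 × 0.6455 = 3371, so T = 3371 / 2.659 = 1270 N.

T ≈ 1270 N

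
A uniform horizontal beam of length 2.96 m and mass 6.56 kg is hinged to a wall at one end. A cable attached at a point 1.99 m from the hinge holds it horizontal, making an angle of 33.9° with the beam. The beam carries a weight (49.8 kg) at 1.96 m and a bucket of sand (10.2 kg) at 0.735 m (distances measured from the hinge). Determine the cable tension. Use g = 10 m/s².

T ≈ 1030 N

About the hinge:
Beam weight: 6.56 × 10 = 65.6 N down at 1.48 m → arm 1.48 m, τ = 65.6 × 1.48 = 97.09 N·m clockwise.
Weight: 49.8 × 10 = 498 N down at 1.96 m → arm 1.96 m, τ = 498 × 1.96 = 976.1 N·m clockwise.
Bucket of sand: 10.2 × 10 = 102 N down at 0.735 m → arm 0.735 m, τ = 102 × 0.735 = 74.97 N·m clockwise.
Total clockwise load moment = 1148 N·m.
The cable tension T acts at 1.99 m; only its component perpendicular to the beam, T sinθ, produces torque. sin 33.9° = 0.5577.
Setting net torque to zero: T × 1.99 × 0.5577 = 1148 → T = 1148 / 1.11 = 1030 N.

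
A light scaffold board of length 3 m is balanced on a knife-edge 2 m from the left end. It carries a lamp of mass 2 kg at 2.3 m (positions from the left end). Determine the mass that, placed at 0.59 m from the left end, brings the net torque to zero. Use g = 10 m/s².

m ≈ 0.426 kg

Sum moments about the knife-edge (at 2 m from the left end) (the support reaction has zero arm there).
Lamp: 2 × 10 = 20 N down at 2.3 m → arm 0.3 m, τ = 20 × 0.3 = 6 N·m clockwise.
Net moment of known loads = 6 N·m clockwise.
An unknown mass m at 0.59 m has arm 1.41 m; its moment is m·g·1.41 counterclockwise.
Setting net torque to zero: m × 10 × 1.41 = 6 → m = 6 / (10 × 1.41) = 0.426 kg.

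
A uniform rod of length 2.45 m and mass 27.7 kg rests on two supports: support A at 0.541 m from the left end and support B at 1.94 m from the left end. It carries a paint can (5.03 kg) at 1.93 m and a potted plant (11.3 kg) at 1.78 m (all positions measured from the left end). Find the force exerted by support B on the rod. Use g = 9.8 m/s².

R_B ≈ 280 N

Taking torques about support A:
Beam weight: 27.7 × 9.8 = 271.5 N down at 1.225 m → arm 0.684 m, τ = 271.5 × 0.684 = 185.7 N·m clockwise.
Paint can: 5.03 × 9.8 = 49.29 N down at 1.93 m → arm 1.389 m, τ = 49.29 × 1.389 = 68.46 N·m clockwise.
Potted plant: 11.3 × 9.8 = 110.7 N down at 1.78 m → arm 1.239 m, τ = 110.7 × 1.239 = 137.2 N·m clockwise.
Net load moment about support A = 391.4 N·m clockwise.
Reaction R at support B is upward at 1.94 m, arm 1.399 m → moment R × 1.399 counterclockwise.
For rotational equilibrium, R × 1.399 = 391.4, so R = 280 N.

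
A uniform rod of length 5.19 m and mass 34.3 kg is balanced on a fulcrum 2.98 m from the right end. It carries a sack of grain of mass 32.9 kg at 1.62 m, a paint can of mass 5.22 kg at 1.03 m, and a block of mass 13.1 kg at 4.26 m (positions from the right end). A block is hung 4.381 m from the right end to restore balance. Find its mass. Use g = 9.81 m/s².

m ≈ 36.7 kg

Sum moments about the fulcrum (at 2.98 m from the right end) (the support reaction has zero arm there).
Beam weight: 34.3 × 9.81 = 336.5 N down at 2.595 m → arm 0.385 m, τ = 336.5 × 0.385 = 129.6 N·m clockwise.
Sack of grain: 32.9 × 9.81 = 322.7 N down at 1.62 m → arm 1.36 m, τ = 322.7 × 1.36 = 438.9 N·m clockwise.
Paint can: 5.22 × 9.81 = 51.21 N down at 1.03 m → arm 1.95 m, τ = 51.21 × 1.95 = 99.86 N·m clockwise.
Block: 13.1 × 9.81 = 128.5 N down at 4.26 m → arm 1.28 m, τ = 128.5 × 1.28 = 164.5 N·m counterclockwise.
Net moment of known loads = 503.9 N·m clockwise.
An unknown mass m at 4.381 m has arm 1.401 m; its moment is m·g·1.401 counterclockwise.
For rotational equilibrium, m × 9.81 × 1.401 = 503.9, so m = 503.9 / (9.81 × 1.401) = 36.7 kg.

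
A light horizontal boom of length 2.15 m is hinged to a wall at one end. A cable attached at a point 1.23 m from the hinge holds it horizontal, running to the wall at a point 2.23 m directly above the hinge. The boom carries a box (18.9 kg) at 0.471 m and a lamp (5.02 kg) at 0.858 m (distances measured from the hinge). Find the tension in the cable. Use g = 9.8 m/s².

Choose the hinge as the axis so the unknown hinge reaction has zero arm there.
Box: 18.9 × 9.8 = 185.2 N down at 0.471 m → arm 0.471 m, τ = 185.2 × 0.471 = 87.23 N·m clockwise.
Lamp: 5.02 × 9.8 = 49.2 N down at 0.858 m → arm 0.858 m, τ = 49.2 × 0.858 = 42.21 N·m clockwise.
Total clockwise load moment = 129.4 N·m.
The cable tension T acts at 1.23 m; only its component perpendicular to the boom, T sinθ, produces torque. sinθ = h/√(h²+d²) = 2.23/√(2.23²+1.23²) = 0.8756.
For rotational equilibrium, T × 1.23 × 0.8756 = 129.4, so T = 129.4 / 1.077 = 120 N.

T ≈ 120 N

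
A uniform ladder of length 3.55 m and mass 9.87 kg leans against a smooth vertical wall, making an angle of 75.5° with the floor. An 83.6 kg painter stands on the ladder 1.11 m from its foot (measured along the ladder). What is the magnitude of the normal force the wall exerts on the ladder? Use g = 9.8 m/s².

N_wall ≈ 78.8 N

About the foot of the ladder:
Ladder weight 9.87×9.8 = 96.73 N acts at 1.775 m along the ladder; its horizontal arm is 1.775·cos75.5° = 0.4444 m → τ = 42.99 N·m clockwise.
Painter: 83.6×9.8 = 819.3 N at 1.11 m → arm 0.2779 m → τ = 227.7 N·m clockwise.
Wall normal N acts horizontally at the top; its moment arm is the height L sinθ = 3.55·sin75.5° = 3.437 m, counterclockwise.
Balancing moments: N × 3.437 = 270.7, giving N = 78.8 N.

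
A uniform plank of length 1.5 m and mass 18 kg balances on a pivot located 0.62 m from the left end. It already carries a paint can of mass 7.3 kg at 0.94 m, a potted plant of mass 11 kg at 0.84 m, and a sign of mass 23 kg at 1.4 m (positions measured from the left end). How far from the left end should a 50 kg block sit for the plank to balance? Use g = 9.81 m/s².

About the pivot (at 0.62 m from the left end):
Beam weight: 18 × 9.81 = 176.6 N down at 0.75 m → arm 0.13 m, τ = 176.6 × 0.13 = 22.96 N·m clockwise.
Paint can: 7.3 × 9.81 = 71.61 N down at 0.94 m → arm 0.32 m, τ = 71.61 × 0.32 = 22.92 N·m clockwise.
Potted plant: 11 × 9.81 = 107.9 N down at 0.84 m → arm 0.22 m, τ = 107.9 × 0.22 = 23.74 N·m clockwise.
Sign: 23 × 9.81 = 225.6 N down at 1.4 m → arm 0.78 m, τ = 225.6 × 0.78 = 176 N·m clockwise.
Net moment of existing loads = 245.6 N·m clockwise.
The block weighs 50 × 9.81 = 490.5 N and must supply an equal counterclockwise moment, so its lever arm about the pivot is 245.6 / 490.5 = 0.501 m.
That puts it at 0.62 − 0.501 = 0.119 m from the left end.

x ≈ 0.119 m from the left end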